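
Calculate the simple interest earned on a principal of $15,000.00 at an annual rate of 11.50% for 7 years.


Simple interest formula: I = P × r × t
I = $15,000.00 × 0.115 × 7
I = $12,075.00

I = P × r × t = $12,075.00


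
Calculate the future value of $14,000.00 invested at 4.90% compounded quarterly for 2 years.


Compound interest formula: A = P(1 + r/n)^(nt)
A = $14,000.00 × (1 + 0.049/4)^(4 × 2)
Growth factor: (1 + 0.049/4)^8 = 1.1023063
A = $14,000.00 × 1.1023063
A = $15,432.29

A = P(1 + r/n)^(nt) = $15,432.29


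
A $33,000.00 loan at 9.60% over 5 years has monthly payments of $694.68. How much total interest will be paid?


Total paid over the life of the loan = PMT × n.
Total paid = $694.68 × 60 = $41,680.80
Total interest = total paid − principal = $41,680.80 − $33,000.00 = $8,680.80

Total interest = (PMT × n) - PV = $8,680.80


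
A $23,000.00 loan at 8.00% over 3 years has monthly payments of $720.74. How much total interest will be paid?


Total paid over the life of the loan = PMT × n.
Total paid = $720.74 × 36 = $25,946.64
Total interest = total paid − principal = $25,946.64 − $23,000.00 = $2,946.64

Total interest = (PMT × n) - PV = $2,946.64


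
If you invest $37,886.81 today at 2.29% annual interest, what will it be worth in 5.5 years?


Future value formula: FV = PV × (1 + r)^t
FV = $37,886.81 × (1 + 0.0229)^5.5
FV = $37,886.81 × 1.1326155
FV = $42,911.19

FV = PV × (1 + r)^t = $42,911.19


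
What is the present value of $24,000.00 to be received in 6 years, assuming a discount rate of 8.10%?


Present value formula: PV = FV / (1 + r)^t
PV = $24,000.00 / (1 + 0.081)^6
PV = $24,000.00 / 1.595711
PV = $15,040.32

PV = FV / (1 + r)^t = $15,040.32


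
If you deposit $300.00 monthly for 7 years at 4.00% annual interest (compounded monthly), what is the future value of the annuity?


Future value of an ordinary annuity: FV = PMT × ((1 + r)^n − 1) / r
Monthly rate r = 0.04/12 ≈ 0.00333333, n = 84
FV = $300.00 × ((1 + 0.04/12)^84 − 1) / (0.04/12)
FV = $300.00 × 96.754159
FV = $29,026.25

FV = PMT × ((1+r)^n - 1)/r = $29,026.25


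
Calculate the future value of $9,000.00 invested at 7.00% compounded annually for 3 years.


Compound interest formula: A = P(1 + r/n)^(nt)
A = $9,000.00 × (1 + 0.07/1)^(1 × 3)
Growth factor: (1 + 0.07/1)^3 = 1.225043
A = $9,000.00 × 1.225043
A = $11,025.39

A = P(1 + r/n)^(nt) = $11,025.39


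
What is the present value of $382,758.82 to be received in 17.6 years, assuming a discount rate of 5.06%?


Present value formula: PV = FV / (1 + r)^t
PV = $382,758.82 / (1 + 0.0506)^17.6
PV = $382,758.82 / 2.3839557
PV = $160,556.18

PV = FV / (1 + r)^t = $160,556.18


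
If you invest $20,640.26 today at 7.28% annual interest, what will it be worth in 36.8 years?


Future value formula: FV = PV × (1 + r)^t
FV = $20,640.26 × (1 + 0.0728)^36.8
FV = $20,640.26 × 13.276712
FV = $274,034.79

FV = PV × (1 + r)^t = $274,034.79


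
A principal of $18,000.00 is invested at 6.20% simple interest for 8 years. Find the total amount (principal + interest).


Total amount formula: A = P(1 + rt) = P + P·r·t
Interest: I = P × r × t = $18,000.00 × 0.062 × 8 = $8,928.00
A = P + I = $18,000.00 + $8,928.00 = $26,928.00

A = P + I = P(1 + rt) = $26,928.00


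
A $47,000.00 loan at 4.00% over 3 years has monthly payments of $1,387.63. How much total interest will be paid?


Total paid over the life of the loan = PMT × n.
Total paid = $1,387.63 × 36 = $49,954.68
Total interest = total paid − principal = $49,954.68 − $47,000.00 = $2,954.68

Total interest = (PMT × n) - PV = $2,954.68


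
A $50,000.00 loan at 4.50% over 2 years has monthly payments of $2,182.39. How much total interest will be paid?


Total paid over the life of the loan = PMT × n.
Total paid = $2,182.39 × 24 = $52,377.36
Total interest = total paid − principal = $52,377.36 − $50,000.00 = $2,377.36

Total interest = (PMT × n) - PV = $2,377.36


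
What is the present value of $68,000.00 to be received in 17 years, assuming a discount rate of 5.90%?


Present value formula: PV = FV / (1 + r)^t
PV = $68,000.00 / (1 + 0.059)^17
PV = $68,000.00 / 2.649911
PV = $25,661.24

PV = FV / (1 + r)^t = $25,661.24


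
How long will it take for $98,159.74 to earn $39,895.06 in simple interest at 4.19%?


Rearrange the simple interest formula for t:
I = P × r × t  ⇒  t = I / (P × r)
t = $39,895.06 / ($98,159.74 × 0.0419)
t = 9.7

t = I/(P×r) = 9.7 years


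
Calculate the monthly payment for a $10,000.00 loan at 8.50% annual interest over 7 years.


Loan payment formula: PMT = PV × r / (1 − (1 + r)^(−n))
Monthly rate r = 0.085/12 ≈ 0.00708333, n = 84 months
Denominator: 1 − (1 + 0.085/12)^(−84) = 0.447279
PMT = $10,000.00 × (0.085/12) / 0.447279
PMT = $158.36 per month

PMT = PV × r / (1-(1+r)^(-n)) = $158.36/month


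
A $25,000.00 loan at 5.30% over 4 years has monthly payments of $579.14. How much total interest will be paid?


Total paid over the life of the loan = PMT × n.
Total paid = $579.14 × 48 = $27,798.72
Total interest = total paid − principal = $27,798.72 − $25,000.00 = $2,798.72

Total interest = (PMT × n) - PV = $2,798.72


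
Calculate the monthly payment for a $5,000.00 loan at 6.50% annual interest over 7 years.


Loan payment formula: PMT = PV × r / (1 − (1 + r)^(−n))
Monthly rate r = 0.065/12 ≈ 0.00541667, n = 84 months
Denominator: 1 − (1 + 0.065/12)^(−84) = 0.364773
PMT = $5,000.00 × (0.065/12) / 0.364773
PMT = $74.25 per month

PMT = PV × r / (1-(1+r)^(-n)) = $74.25/month


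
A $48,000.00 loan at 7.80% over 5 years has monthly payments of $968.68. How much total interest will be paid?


Total paid over the life of the loan = PMT × n.
Total paid = $968.68 × 60 = $58,120.80
Total interest = total paid − principal = $58,120.80 − $48,000.00 = $10,120.80

Total interest = (PMT × n) - PV = $10,120.80


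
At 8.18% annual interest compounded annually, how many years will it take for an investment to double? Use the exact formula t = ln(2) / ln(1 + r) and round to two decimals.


Doubling condition: (1 + r)^t = 2
Take ln of both sides: t × ln(1 + r) = ln(2)
t = ln(2) / ln(1 + r)
t = 0.693147 / 0.078626
t = 8.82

t = ln(2) / ln(1 + r) = 8.82 years


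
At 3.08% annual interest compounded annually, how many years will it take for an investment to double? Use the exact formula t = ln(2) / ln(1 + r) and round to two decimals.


Doubling condition: (1 + r)^t = 2
Take ln of both sides: t × ln(1 + r) = ln(2)
t = ln(2) / ln(1 + r)
t = 0.693147 / 0.030335
t = 22.85

t = ln(2) / ln(1 + r) = 22.85 years


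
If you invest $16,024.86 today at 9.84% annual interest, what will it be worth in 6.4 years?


Future value formula: FV = PV × (1 + r)^t
FV = $16,024.86 × (1 + 0.0984)^6.4
FV = $16,024.86 × 1.823339
FV = $29,218.75

FV = PV × (1 + r)^t = $29,218.75


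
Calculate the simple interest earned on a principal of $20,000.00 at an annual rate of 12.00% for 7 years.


Simple interest formula: I = P × r × t
I = $20,000.00 × 0.12 × 7
I = $16,800.00

I = P × r × t = $16,800.00


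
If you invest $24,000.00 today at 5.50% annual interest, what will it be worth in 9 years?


Future value formula: FV = PV × (1 + r)^t
FV = $24,000.00 × (1 + 0.055)^9
FV = $24,000.00 × 1.619094
FV = $38,858.26

FV = PV × (1 + r)^t = $38,858.26


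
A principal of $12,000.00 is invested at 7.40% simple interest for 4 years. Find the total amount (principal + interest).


Total amount formula: A = P(1 + rt) = P + P·r·t
Interest: I = P × r × t = $12,000.00 × 0.074 × 4 = $3,552.00
A = P + I = $12,000.00 + $3,552.00 = $15,552.00

A = P + I = P(1 + rt) = $15,552.00


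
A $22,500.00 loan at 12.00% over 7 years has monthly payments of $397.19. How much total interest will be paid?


Total paid over the life of the loan = PMT × n.
Total paid = $397.19 × 84 = $33,363.96
Total interest = total paid − principal = $33,363.96 − $22,500.00 = $10,863.96

Total interest = (PMT × n) - PV = $10,863.96


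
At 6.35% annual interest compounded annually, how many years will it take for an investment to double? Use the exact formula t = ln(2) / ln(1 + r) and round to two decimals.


Doubling condition: (1 + r)^t = 2
Take ln of both sides: t × ln(1 + r) = ln(2)
t = ln(2) / ln(1 + r)
t = 0.693147 / 0.061565
t = 11.26

t = ln(2) / ln(1 + r) = 11.26 years


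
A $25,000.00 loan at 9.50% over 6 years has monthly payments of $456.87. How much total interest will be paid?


Total paid over the life of the loan = PMT × n.
Total paid = $456.87 × 72 = $32,894.64
Total interest = total paid − principal = $32,894.64 − $25,000.00 = $7,894.64

Total interest = (PMT × n) - PV = $7,894.64


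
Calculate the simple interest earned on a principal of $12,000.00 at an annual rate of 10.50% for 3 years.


Simple interest formula: I = P × r × t
I = $12,000.00 × 0.105 × 3
I = $3,780.00

I = P × r × t = $3,780.00


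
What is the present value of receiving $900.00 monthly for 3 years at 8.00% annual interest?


Present value of an ordinary annuity: PV = PMT × (1 − (1 + r)^(−n)) / r
Monthly rate r = 0.08/12 ≈ 0.00666667, n = 36
PV = $900.00 × (1 − (1 + 0.08/12)^(−36)) / (0.08/12)
PV = $900.00 × 31.9118055
PV = $28,720.62

PV = PMT × (1-(1+r)^(-n))/r = $28,720.62


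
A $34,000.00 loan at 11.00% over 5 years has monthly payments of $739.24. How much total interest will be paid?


Total paid over the life of the loan = PMT × n.
Total paid = $739.24 × 60 = $44,354.40
Total interest = total paid − principal = $44,354.40 − $34,000.00 = $10,354.40

Total interest = (PMT × n) - PV = $10,354.40


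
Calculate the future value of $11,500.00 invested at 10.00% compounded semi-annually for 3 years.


Compound interest formula: A = P(1 + r/n)^(nt)
A = $11,500.00 × (1 + 0.1/2)^(2 × 3)
Growth factor: (1 + 0.1/2)^6 = 1.340096
A = $11,500.00 × 1.340096
A = $15,411.10

A = P(1 + r/n)^(nt) = $15,411.10


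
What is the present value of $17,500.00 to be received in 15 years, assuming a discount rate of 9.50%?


Present value formula: PV = FV / (1 + r)^t
PV = $17,500.00 / (1 + 0.095)^15
PV = $17,500.00 / 3.901322
PV = $4,485.66

PV = FV / (1 + r)^t = $4,485.66


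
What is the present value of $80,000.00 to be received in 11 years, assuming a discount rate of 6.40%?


Present value formula: PV = FV / (1 + r)^t
PV = $80,000.00 / (1 + 0.064)^11
PV = $80,000.00 / 1.9785996
PV = $40,432.64

PV = FV / (1 + r)^t = $40,432.64


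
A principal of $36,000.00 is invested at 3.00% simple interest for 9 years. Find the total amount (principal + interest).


Total amount formula: A = P(1 + rt) = P + P·r·t
Interest: I = P × r × t = $36,000.00 × 0.03 × 9 = $9,720.00
A = P + I = $36,000.00 + $9,720.00 = $45,720.00

A = P + I = P(1 + rt) = $45,720.00


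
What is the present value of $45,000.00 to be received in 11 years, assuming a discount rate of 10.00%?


Present value formula: PV = FV / (1 + r)^t
PV = $45,000.00 / (1 + 0.1)^11
PV = $45,000.00 / 2.8531167
PV = $15,772.23

PV = FV / (1 + r)^t = $15,772.23


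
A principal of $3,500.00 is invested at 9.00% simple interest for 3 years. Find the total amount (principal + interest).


Total amount formula: A = P(1 + rt) = P + P·r·t
Interest: I = P × r × t = $3,500.00 × 0.09 × 3 = $945.00
A = P + I = $3,500.00 + $945.00 = $4,445.00

A = P + I = P(1 + rt) = $4,445.00


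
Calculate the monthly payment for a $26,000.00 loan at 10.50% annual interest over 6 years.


Loan payment formula: PMT = PV × r / (1 − (1 + r)^(−n))
Monthly rate r = 0.105/12 = 0.00875, n = 72 months
Denominator: 1 − (1 + 0.105/12)^(−72) = 0.465947
PMT = $26,000.00 × (0.105/12) / 0.465947
PMT = $488.25 per month

PMT = PV × r / (1-(1+r)^(-n)) = $488.25/month


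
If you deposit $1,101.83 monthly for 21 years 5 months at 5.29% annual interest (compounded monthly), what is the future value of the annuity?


Future value of an ordinary annuity: FV = PMT × ((1 + r)^n − 1) / r
Monthly rate r = 0.0529/12 ≈ 0.00440833, n = 257
FV = $1,101.83 × ((1 + 0.0529/12)^257 − 1) / (0.0529/12)
FV = $1,101.83 × 475.702548
FV = $524,143.34

FV = PMT × ((1+r)^n - 1)/r = $524,143.34


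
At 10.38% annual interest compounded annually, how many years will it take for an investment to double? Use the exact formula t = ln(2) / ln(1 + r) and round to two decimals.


Doubling condition: (1 + r)^t = 2
Take ln of both sides: t × ln(1 + r) = ln(2)
t = ln(2) / ln(1 + r)
t = 0.693147 / 0.098759
t = 7.02

t = ln(2) / ln(1 + r) = 7.02 years


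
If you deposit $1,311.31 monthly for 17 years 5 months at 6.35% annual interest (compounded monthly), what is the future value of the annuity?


Future value of an ordinary annuity: FV = PMT × ((1 + r)^n − 1) / r
Monthly rate r = 0.0635/12 ≈ 0.00529167, n = 209
FV = $1,311.31 × ((1 + 0.0635/12)^209 − 1) / (0.0635/12)
FV = $1,311.31 × 380.469906
FV = $498,913.99

FV = PMT × ((1+r)^n - 1)/r = $498,913.99


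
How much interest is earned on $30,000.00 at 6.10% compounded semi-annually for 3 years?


Compound interest earned = final amount − principal.
A = P(1 + r/n)^(nt) = $30,000.00 × (1 + 0.061/2)^(2 × 3) = $35,926.03
Interest = A − P = $35,926.03 − $30,000.00 = $5,926.03

Interest = A - P = $5,926.03


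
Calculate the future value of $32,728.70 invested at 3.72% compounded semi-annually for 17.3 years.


Compound interest formula: A = P(1 + r/n)^(nt)
A = $32,728.70 × (1 + 0.0372/2)^(2 × 17.3)
Growth factor: (1 + 0.0372/2)^34.6 = 1.8920258
A = $32,728.70 × 1.8920258
A = $61,923.54

A = P(1 + r/n)^(nt) = $61,923.54


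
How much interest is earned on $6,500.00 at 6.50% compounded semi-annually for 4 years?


Compound interest earned = final amount − principal.
A = P(1 + r/n)^(nt) = $6,500.00 × (1 + 0.065/2)^(2 × 4) = $8,395.25
Interest = A − P = $8,395.25 − $6,500.00 = $1,895.25

Interest = A - P = $1,895.25


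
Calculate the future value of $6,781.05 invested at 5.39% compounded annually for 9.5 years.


Compound interest formula: A = P(1 + r/n)^(nt)
A = $6,781.05 × (1 + 0.0539/1)^(1 × 9.5)
Growth factor: (1 + 0.0539/1)^9.5 = 1.646624
A = $6,781.05 × 1.646624
A = $11,165.84

A = P(1 + r/n)^(nt) = $11,165.84


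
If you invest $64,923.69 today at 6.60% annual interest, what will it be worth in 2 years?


Future value formula: FV = PV × (1 + r)^t
FV = $64,923.69 × (1 + 0.066)^2
FV = $64,923.69 × 1.136356
FV = $73,776.42

FV = PV × (1 + r)^t = $73,776.42


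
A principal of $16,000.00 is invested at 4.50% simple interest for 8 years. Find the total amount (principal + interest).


Total amount formula: A = P(1 + rt) = P + P·r·t
Interest: I = P × r × t = $16,000.00 × 0.045 × 8 = $5,760.00
A = P + I = $16,000.00 + $5,760.00 = $21,760.00

A = P + I = P(1 + rt) = $21,760.00


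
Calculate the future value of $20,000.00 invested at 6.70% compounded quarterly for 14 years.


Compound interest formula: A = P(1 + r/n)^(nt)
A = $20,000.00 × (1 + 0.067/4)^(4 × 14)
Growth factor: (1 + 0.067/4)^56 = 2.5350944
A = $20,000.00 × 2.5350944
A = $50,701.89

A = P(1 + r/n)^(nt) = $50,701.89


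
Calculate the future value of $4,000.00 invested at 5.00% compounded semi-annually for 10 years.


Compound interest formula: A = P(1 + r/n)^(nt)
A = $4,000.00 × (1 + 0.05/2)^(2 × 10)
Growth factor: (1 + 0.05/2)^20 = 1.6386164
A = $4,000.00 × 1.6386164
A = $6,554.47

A = P(1 + r/n)^(nt) = $6,554.47


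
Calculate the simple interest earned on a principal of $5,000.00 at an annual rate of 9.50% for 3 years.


Simple interest formula: I = P × r × t
I = $5,000.00 × 0.095 × 3
I = $1,425.00

I = P × r × t = $1,425.00


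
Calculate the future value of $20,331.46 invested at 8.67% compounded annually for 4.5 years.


Compound interest formula: A = P(1 + r/n)^(nt)
A = $20,331.46 × (1 + 0.0867/1)^(1 × 4.5)
Growth factor: (1 + 0.0867/1)^4.5 = 1.453763
A = $20,331.46 × 1.453763
A = $29,557.12

A = P(1 + r/n)^(nt) = $29,557.12


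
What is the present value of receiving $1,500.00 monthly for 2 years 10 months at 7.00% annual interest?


Present value of an ordinary annuity: PV = PMT × (1 − (1 + r)^(−n)) / r
Monthly rate r = 0.07/12 ≈ 0.00583333, n = 34
PV = $1,500.00 × (1 − (1 + 0.07/12)^(−34)) / (0.07/12)
PV = $1,500.00 × 30.759575
PV = $46,139.36

PV = PMT × (1-(1+r)^(-n))/r = $46,139.36


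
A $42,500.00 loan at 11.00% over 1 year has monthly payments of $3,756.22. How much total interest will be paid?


Total paid over the life of the loan = PMT × n.
Total paid = $3,756.22 × 12 = $45,074.64
Total interest = total paid − principal = $45,074.64 − $42,500.00 = $2,574.64

Total interest = (PMT × n) - PV = $2,574.64


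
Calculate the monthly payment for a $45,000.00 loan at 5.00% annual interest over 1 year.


Loan payment formula: PMT = PV × r / (1 − (1 + r)^(−n))
Monthly rate r = 0.05/12 ≈ 0.00416667, n = 12 months
Denominator: 1 − (1 + 0.05/12)^(−12) = 0.04867176
PMT = $45,000.00 × (0.05/12) / 0.04867176
PMT = $3,852.34 per month

PMT = PV × r / (1-(1+r)^(-n)) = $3,852.34/month


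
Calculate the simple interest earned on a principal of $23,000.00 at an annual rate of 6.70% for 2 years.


Simple interest formula: I = P × r × t
I = $23,000.00 × 0.067 × 2
I = $3,082.00

I = P × r × t = $3,082.00


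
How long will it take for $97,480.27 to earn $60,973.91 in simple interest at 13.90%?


Rearrange the simple interest formula for t:
I = P × r × t  ⇒  t = I / (P × r)
t = $60,973.91 / ($97,480.27 × 0.139)
t = 4.5

t = I/(P×r) = 4.5 years


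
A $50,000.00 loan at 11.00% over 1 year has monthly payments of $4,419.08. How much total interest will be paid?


Total paid over the life of the loan = PMT × n.
Total paid = $4,419.08 × 12 = $53,028.96
Total interest = total paid − principal = $53,028.96 − $50,000.00 = $3,028.96

Total interest = (PMT × n) - PV = $3,028.96


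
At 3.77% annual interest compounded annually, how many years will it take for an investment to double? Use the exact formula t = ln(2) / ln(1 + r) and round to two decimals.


Doubling condition: (1 + r)^t = 2
Take ln of both sides: t × ln(1 + r) = ln(2)
t = ln(2) / ln(1 + r)
t = 0.693147 / 0.037007
t = 18.73

t = ln(2) / ln(1 + r) = 18.73 years


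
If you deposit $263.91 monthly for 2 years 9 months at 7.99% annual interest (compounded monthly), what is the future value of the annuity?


Future value of an ordinary annuity: FV = PMT × ((1 + r)^n − 1) / r
Monthly rate r = 0.0799/12 ≈ 0.00665833, n = 33
FV = $263.91 × ((1 + 0.0799/12)^33 − 1) / (0.0799/12)
FV = $263.91 × 36.770043
FV = $9,703.98

FV = PMT × ((1+r)^n - 1)/r = $9,703.98


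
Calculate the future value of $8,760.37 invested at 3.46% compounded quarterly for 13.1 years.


Compound interest formula: A = P(1 + r/n)^(nt)
A = $8,760.37 × (1 + 0.0346/4)^(4 × 13.1)
Growth factor: (1 + 0.0346/4)^52.4 = 1.5703694
A = $8,760.37 × 1.5703694
A = $13,757.02

A = P(1 + r/n)^(nt) = $13,757.02


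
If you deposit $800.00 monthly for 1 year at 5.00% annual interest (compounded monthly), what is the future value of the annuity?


Future value of an ordinary annuity: FV = PMT × ((1 + r)^n − 1) / r
Monthly rate r = 0.05/12 ≈ 0.00416667, n = 12
FV = $800.00 × ((1 + 0.05/12)^12 − 1) / (0.05/12)
FV = $800.00 × 12.278855
FV = $9,823.08

FV = PMT × ((1+r)^n - 1)/r = $9,823.08


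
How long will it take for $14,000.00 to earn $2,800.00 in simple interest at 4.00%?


Rearrange the simple interest formula for t:
I = P × r × t  ⇒  t = I / (P × r)
t = $2,800.00 / ($14,000.00 × 0.04)
t = 5

t = I/(P×r) = 5 years


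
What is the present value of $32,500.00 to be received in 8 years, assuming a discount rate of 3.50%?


Present value formula: PV = FV / (1 + r)^t
PV = $32,500.00 / (1 + 0.035)^8
PV = $32,500.00 / 1.316809
PV = $24,680.88

PV = FV / (1 + r)^t = $24,680.88


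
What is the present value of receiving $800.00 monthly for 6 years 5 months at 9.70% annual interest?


Present value of an ordinary annuity: PV = PMT × (1 − (1 + r)^(−n)) / r
Monthly rate r = 0.097/12 ≈ 0.00808333, n = 77
PV = $800.00 × (1 − (1 + 0.097/12)^(−77)) / (0.097/12)
PV = $800.00 × 57.155825
PV = $45,724.66

PV = PMT × (1-(1+r)^(-n))/r = $45,724.66


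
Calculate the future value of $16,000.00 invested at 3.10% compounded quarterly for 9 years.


Compound interest formula: A = P(1 + r/n)^(nt)
A = $16,000.00 × (1 + 0.031/4)^(4 × 9)
Growth factor: (1 + 0.031/4)^36 = 1.320386
A = $16,000.00 × 1.320386
A = $21,126.18

A = P(1 + r/n)^(nt) = $21,126.18


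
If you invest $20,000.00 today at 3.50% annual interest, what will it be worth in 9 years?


Future value formula: FV = PV × (1 + r)^t
FV = $20,000.00 × (1 + 0.035)^9
FV = $20,000.00 × 1.3628974
FV = $27,257.95

FV = PV × (1 + r)^t = $27,257.95


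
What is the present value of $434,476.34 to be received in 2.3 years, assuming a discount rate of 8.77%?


Present value formula: PV = FV / (1 + r)^t
PV = $434,476.34 / (1 + 0.0877)^2.3
PV = $434,476.34 / 1.2133078
PV = $358,092.43

PV = FV / (1 + r)^t = $358,092.43


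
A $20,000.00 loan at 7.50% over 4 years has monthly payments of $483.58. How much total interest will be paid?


Total paid over the life of the loan = PMT × n.
Total paid = $483.58 × 48 = $23,211.84
Total interest = total paid − principal = $23,211.84 − $20,000.00 = $3,211.84

Total interest = (PMT × n) - PV = $3,211.84


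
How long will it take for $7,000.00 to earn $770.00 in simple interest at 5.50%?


Rearrange the simple interest formula for t:
I = P × r × t  ⇒  t = I / (P × r)
t = $770.00 / ($7,000.00 × 0.055)
t = 2

t = I/(P×r) = 2 years


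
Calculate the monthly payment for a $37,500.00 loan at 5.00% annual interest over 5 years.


Loan payment formula: PMT = PV × r / (1 − (1 + r)^(−n))
Monthly rate r = 0.05/12 ≈ 0.00416667, n = 60 months
Denominator: 1 − (1 + 0.05/12)^(−60) = 0.220795
PMT = $37,500.00 × (0.05/12) / 0.220795
PMT = $707.67 per month

PMT = PV × r / (1-(1+r)^(-n)) = $707.67/month


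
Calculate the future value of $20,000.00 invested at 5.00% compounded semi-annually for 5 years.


Compound interest formula: A = P(1 + r/n)^(nt)
A = $20,000.00 × (1 + 0.05/2)^(2 × 5)
Growth factor: (1 + 0.05/2)^10 = 1.2800845
A = $20,000.00 × 1.2800845
A = $25,601.69

A = P(1 + r/n)^(nt) = $25,601.69


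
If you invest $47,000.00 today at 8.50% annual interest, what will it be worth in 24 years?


Future value formula: FV = PV × (1 + r)^t
FV = $47,000.00 × (1 + 0.085)^24
FV = $47,000.00 × 7.0845736
FV = $332,974.96

FV = PV × (1 + r)^t = $332,974.96


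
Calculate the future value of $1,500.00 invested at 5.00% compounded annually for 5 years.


Compound interest formula: A = P(1 + r/n)^(nt)
A = $1,500.00 × (1 + 0.05/1)^(1 × 5)
Growth factor: (1 + 0.05/1)^5 = 1.276282
A = $1,500.00 × 1.276282
A = $1,914.42

A = P(1 + r/n)^(nt) = $1,914.42


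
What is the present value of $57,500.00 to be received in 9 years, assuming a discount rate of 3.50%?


Present value formula: PV = FV / (1 + r)^t
PV = $57,500.00 / (1 + 0.035)^9
PV = $57,500.00 / 1.3628974
PV = $42,189.53

PV = FV / (1 + r)^t = $42,189.53


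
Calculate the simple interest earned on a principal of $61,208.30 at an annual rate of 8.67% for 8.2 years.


Simple interest formula: I = P × r × t
I = $61,208.30 × 0.0867 × 8.2
I = $43,515.43

I = P × r × t = $43,515.43


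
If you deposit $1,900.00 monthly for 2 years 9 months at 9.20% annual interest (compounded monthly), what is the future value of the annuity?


Future value of an ordinary annuity: FV = PMT × ((1 + r)^n − 1) / r
Monthly rate r = 0.092/12 ≈ 0.00766667, n = 33
FV = $1,900.00 × ((1 + 0.092/12)^33 − 1) / (0.092/12)
FV = $1,900.00 × 37.3879815
FV = $71,037.16

FV = PMT × ((1+r)^n - 1)/r = $71,037.16


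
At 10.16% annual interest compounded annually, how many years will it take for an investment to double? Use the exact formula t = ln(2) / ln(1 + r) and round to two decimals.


Doubling condition: (1 + r)^t = 2
Take ln of both sides: t × ln(1 + r) = ln(2)
t = ln(2) / ln(1 + r)
t = 0.693147 / 0.096764
t = 7.16

t = ln(2) / ln(1 + r) = 7.16 years


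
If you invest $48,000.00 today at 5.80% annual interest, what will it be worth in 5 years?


Future value formula: FV = PV × (1 + r)^t
FV = $48,000.00 × (1 + 0.058)^5
FV = $48,000.00 × 1.3256484
FV = $63,631.12

FV = PV × (1 + r)^t = $63,631.12


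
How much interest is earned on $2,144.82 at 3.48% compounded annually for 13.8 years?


Compound interest earned = final amount − principal.
A = P(1 + r/n)^(nt) = $2,144.82 × (1 + 0.0348/1)^(1 × 13.8) = $3,438.82
Interest = A − P = $3,438.82 − $2,144.82 = $1,294.00

Interest = A - P = $1,294.00


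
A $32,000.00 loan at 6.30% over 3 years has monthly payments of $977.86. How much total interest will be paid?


Total paid over the life of the loan = PMT × n.
Total paid = $977.86 × 36 = $35,202.96
Total interest = total paid − principal = $35,202.96 − $32,000.00 = $3,202.96

Total interest = (PMT × n) - PV = $3,202.96


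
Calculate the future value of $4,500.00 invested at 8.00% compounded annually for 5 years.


Compound interest formula: A = P(1 + r/n)^(nt)
A = $4,500.00 × (1 + 0.08/1)^(1 × 5)
Growth factor: (1 + 0.08/1)^5 = 1.469328
A = $4,500.00 × 1.469328
A = $6,611.98

A = P(1 + r/n)^(nt) = $6,611.98


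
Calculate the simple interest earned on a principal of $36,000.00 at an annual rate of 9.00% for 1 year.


Simple interest formula: I = P × r × t
I = $36,000.00 × 0.09 × 1
I = $3,240.00

I = P × r × t = $3,240.00


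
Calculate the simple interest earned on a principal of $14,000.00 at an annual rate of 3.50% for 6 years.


Simple interest formula: I = P × r × t
I = $14,000.00 × 0.035 × 6
I = $2,940.00

I = P × r × t = $2,940.00


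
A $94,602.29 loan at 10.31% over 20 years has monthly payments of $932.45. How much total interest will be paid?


Total paid over the life of the loan = PMT × n.
Total paid = $932.45 × 240 = $223,788.00
Total interest = total paid − principal = $223,788.00 − $94,602.29 = $129,185.71

Total interest = (PMT × n) - PV = $129,185.71


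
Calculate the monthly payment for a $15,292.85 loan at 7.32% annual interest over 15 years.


Loan payment formula: PMT = PV × r / (1 − (1 + r)^(−n))
Monthly rate r = 0.0732/12 = 0.0061, n = 180 months
Denominator: 1 − (1 + 0.0732/12)^(−180) = 0.665348
PMT = $15,292.85 × (0.0732/12) / 0.665348
PMT = $140.21 per month

PMT = PV × r / (1-(1+r)^(-n)) = $140.21/month


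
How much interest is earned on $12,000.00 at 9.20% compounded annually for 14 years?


Compound interest earned = final amount − principal.
A = P(1 + r/n)^(nt) = $12,000.00 × (1 + 0.092/1)^(1 × 14) = $41,143.21
Interest = A − P = $41,143.21 − $12,000.00 = $29,143.21

Interest = A - P = $29,143.21


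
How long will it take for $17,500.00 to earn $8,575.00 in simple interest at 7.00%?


Rearrange the simple interest formula for t:
I = P × r × t  ⇒  t = I / (P × r)
t = $8,575.00 / ($17,500.00 × 0.07)
t = 7

t = I/(P×r) = 7 years


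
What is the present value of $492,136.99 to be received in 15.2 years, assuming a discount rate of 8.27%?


Present value formula: PV = FV / (1 + r)^t
PV = $492,136.99 / (1 + 0.0827)^15.2
PV = $492,136.99 / 3.3459826
PV = $147,082.95

PV = FV / (1 + r)^t = $147,082.95


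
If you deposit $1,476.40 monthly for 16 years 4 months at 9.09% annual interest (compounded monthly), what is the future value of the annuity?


Future value of an ordinary annuity: FV = PMT × ((1 + r)^n − 1) / r
Monthly rate r = 0.0909/12 = 0.007575, n = 196
FV = $1,476.40 × ((1 + 0.0909/12)^196 − 1) / (0.0909/12)
FV = $1,476.40 × 447.394782
FV = $660,533.66

FV = PMT × ((1+r)^n - 1)/r = $660,533.66


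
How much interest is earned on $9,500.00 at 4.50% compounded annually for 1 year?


Compound interest earned = final amount − principal.
A = P(1 + r/n)^(nt) = $9,500.00 × (1 + 0.045/1)^(1 × 1) = $9,927.50
Interest = A − P = $9,927.50 − $9,500.00 = $427.50

Interest = A - P = $427.50


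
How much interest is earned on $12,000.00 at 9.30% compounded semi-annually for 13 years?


Compound interest earned = final amount − principal.
A = P(1 + r/n)^(nt) = $12,000.00 × (1 + 0.093/2)^(2 × 13) = $39,120.22
Interest = A − P = $39,120.22 − $12,000.00 = $27,120.22

Interest = A - P = $27,120.22


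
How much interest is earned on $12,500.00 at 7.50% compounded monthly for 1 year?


Compound interest earned = final amount − principal.
A = P(1 + r/n)^(nt) = $12,500.00 × (1 + 0.075/12)^(12 × 1) = $13,470.41
Interest = A − P = $13,470.41 − $12,500.00 = $970.41

Interest = A - P = $970.41


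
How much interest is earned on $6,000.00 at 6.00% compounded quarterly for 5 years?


Compound interest earned = final amount − principal.
A = P(1 + r/n)^(nt) = $6,000.00 × (1 + 0.06/4)^(4 × 5) = $8,081.13
Interest = A − P = $8,081.13 − $6,000.00 = $2,081.13

Interest = A - P = $2,081.13


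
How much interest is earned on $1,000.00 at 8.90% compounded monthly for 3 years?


Compound interest earned = final amount − principal.
A = P(1 + r/n)^(nt) = $1,000.00 × (1 + 0.089/12)^(12 × 3) = $1,304.75
Interest = A − P = $1,304.75 − $1,000.00 = $304.75

Interest = A - P = $304.75


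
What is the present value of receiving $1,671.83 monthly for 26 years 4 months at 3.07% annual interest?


Present value of an ordinary annuity: PV = PMT × (1 − (1 + r)^(−n)) / r
Monthly rate r = 0.0307/12 ≈ 0.00255833, n = 316
PV = $1,671.83 × (1 − (1 + 0.0307/12)^(−316)) / (0.0307/12)
PV = $1,671.83 × 216.541068
PV = $362,019.85

PV = PMT × (1-(1+r)^(-n))/r = $362,019.85


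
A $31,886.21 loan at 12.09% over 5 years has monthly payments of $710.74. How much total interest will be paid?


Total paid over the life of the loan = PMT × n.
Total paid = $710.74 × 60 = $42,644.40
Total interest = total paid − principal = $42,644.40 − $31,886.21 = $10,758.19

Total interest = (PMT × n) - PV = $10,758.19


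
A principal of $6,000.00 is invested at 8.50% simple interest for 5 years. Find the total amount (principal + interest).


Total amount formula: A = P(1 + rt) = P + P·r·t
Interest: I = P × r × t = $6,000.00 × 0.085 × 5 = $2,550.00
A = P + I = $6,000.00 + $2,550.00 = $8,550.00

A = P + I = P(1 + rt) = $8,550.00


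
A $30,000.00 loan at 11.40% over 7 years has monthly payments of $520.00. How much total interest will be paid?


Total paid over the life of the loan = PMT × n.
Total paid = $520.00 × 84 = $43,680.00
Total interest = total paid − principal = $43,680.00 − $30,000.00 = $13,680.00

Total interest = (PMT × n) - PV = $13,680.00


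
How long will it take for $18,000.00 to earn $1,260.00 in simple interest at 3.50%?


Rearrange the simple interest formula for t:
I = P × r × t  ⇒  t = I / (P × r)
t = $1,260.00 / ($18,000.00 × 0.035)
t = 2

t = I/(P×r) = 2 years


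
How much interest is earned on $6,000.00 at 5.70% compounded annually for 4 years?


Compound interest earned = final amount − principal.
A = P(1 + r/n)^(nt) = $6,000.00 × (1 + 0.057/1)^(1 × 4) = $7,489.47
Interest = A − P = $7,489.47 − $6,000.00 = $1,489.47

Interest = A - P = $1,489.47


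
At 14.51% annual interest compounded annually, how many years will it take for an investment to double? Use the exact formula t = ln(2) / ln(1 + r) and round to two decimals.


Doubling condition: (1 + r)^t = 2
Take ln of both sides: t × ln(1 + r) = ln(2)
t = ln(2) / ln(1 + r)
t = 0.693147 / 0.135492
t = 5.12

t = ln(2) / ln(1 + r) = 5.12 years


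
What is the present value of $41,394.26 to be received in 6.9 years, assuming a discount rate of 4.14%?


Present value formula: PV = FV / (1 + r)^t
PV = $41,394.26 / (1 + 0.0414)^6.9
PV = $41,394.26 / 1.323004
PV = $31,288.08

PV = FV / (1 + r)^t = $31,288.08


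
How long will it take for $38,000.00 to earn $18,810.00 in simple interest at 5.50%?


Rearrange the simple interest formula for t:
I = P × r × t  ⇒  t = I / (P × r)
t = $18,810.00 / ($38,000.00 × 0.055)
t = 9

t = I/(P×r) = 9 years


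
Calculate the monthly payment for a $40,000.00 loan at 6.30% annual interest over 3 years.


Loan payment formula: PMT = PV × r / (1 − (1 + r)^(−n))
Monthly rate r = 0.063/12 = 0.00525, n = 36 months
Denominator: 1 − (1 + 0.063/12)^(−36) = 0.171804
PMT = $40,000.00 × (0.063/12) / 0.171804
PMT = $1,222.32 per month

PMT = PV × r / (1-(1+r)^(-n)) = $1,222.32/month


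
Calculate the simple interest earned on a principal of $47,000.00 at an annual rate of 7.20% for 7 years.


Simple interest formula: I = P × r × t
I = $47,000.00 × 0.072 × 7
I = $23,688.00

I = P × r × t = $23,688.00


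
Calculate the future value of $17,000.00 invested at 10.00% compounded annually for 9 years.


Compound interest formula: A = P(1 + r/n)^(nt)
A = $17,000.00 × (1 + 0.1/1)^(1 × 9)
Growth factor: (1 + 0.1/1)^9 = 2.3579477
A = $17,000.00 × 2.3579477
A = $40,085.11

A = P(1 + r/n)^(nt) = $40,085.11


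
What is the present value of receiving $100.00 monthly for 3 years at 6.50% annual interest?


Present value of an ordinary annuity: PV = PMT × (1 − (1 + r)^(−n)) / r
Monthly rate r = 0.065/12 ≈ 0.00541667, n = 36
PV = $100.00 × (1 − (1 + 0.065/12)^(−36)) / (0.065/12)
PV = $100.00 × 32.627489
PV = $3,262.75

PV = PMT × (1-(1+r)^(-n))/r = $3,262.75


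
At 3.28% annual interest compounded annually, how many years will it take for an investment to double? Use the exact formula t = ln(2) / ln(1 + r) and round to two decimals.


Doubling condition: (1 + r)^t = 2
Take ln of both sides: t × ln(1 + r) = ln(2)
t = ln(2) / ln(1 + r)
t = 0.693147 / 0.032274
t = 21.48

t = ln(2) / ln(1 + r) = 21.48 years


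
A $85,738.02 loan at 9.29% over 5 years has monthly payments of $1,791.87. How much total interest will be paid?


Total paid over the life of the loan = PMT × n.
Total paid = $1,791.87 × 60 = $107,512.20
Total interest = total paid − principal = $107,512.20 − $85,738.02 = $21,774.18

Total interest = (PMT × n) - PV = $21,774.18


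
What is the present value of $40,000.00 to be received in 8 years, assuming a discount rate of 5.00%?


Present value formula: PV = FV / (1 + r)^t
PV = $40,000.00 / (1 + 0.05)^8
PV = $40,000.00 / 1.47745544
PV = $27,073.57

PV = FV / (1 + r)^t = $27,073.57


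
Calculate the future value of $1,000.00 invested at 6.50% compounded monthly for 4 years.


Compound interest formula: A = P(1 + r/n)^(nt)
A = $1,000.00 × (1 + 0.065/12)^(12 × 4)
Growth factor: (1 + 0.065/12)^48 = 1.296020
A = $1,000.00 × 1.296020
A = $1,296.02

A = P(1 + r/n)^(nt) = $1,296.02


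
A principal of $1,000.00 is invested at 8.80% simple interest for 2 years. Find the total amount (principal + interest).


Total amount formula: A = P(1 + rt) = P + P·r·t
Interest: I = P × r × t = $1,000.00 × 0.088 × 2 = $176.00
A = P + I = $1,000.00 + $176.00 = $1,176.00

A = P + I = P(1 + rt) = $1,176.00


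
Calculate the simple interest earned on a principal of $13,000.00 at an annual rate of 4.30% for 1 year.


Simple interest formula: I = P × r × t
I = $13,000.00 × 0.043 × 1
I = $559.00

I = P × r × t = $559.00


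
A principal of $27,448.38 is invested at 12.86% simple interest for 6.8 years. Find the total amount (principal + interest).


Total amount formula: A = P(1 + rt) = P + P·r·t
Interest: I = P × r × t = $27,448.38 × 0.1286 × 6.8 = $24,003.06
A = P + I = $27,448.38 + $24,003.06 = $51,451.44

A = P + I = P(1 + rt) = $51,451.44


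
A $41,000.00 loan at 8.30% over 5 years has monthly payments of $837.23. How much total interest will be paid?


Total paid over the life of the loan = PMT × n.
Total paid = $837.23 × 60 = $50,233.80
Total interest = total paid − principal = $50,233.80 − $41,000.00 = $9,233.80

Total interest = (PMT × n) - PV = $9,233.80


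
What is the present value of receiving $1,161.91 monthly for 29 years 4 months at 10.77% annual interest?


Present value of an ordinary annuity: PV = PMT × (1 − (1 + r)^(−n)) / r
Monthly rate r = 0.1077/12 = 0.008975, n = 352
PV = $1,161.91 × (1 − (1 + 0.1077/12)^(−352)) / (0.1077/12)
PV = $1,161.91 × 106.622585
PV = $123,885.85

PV = PMT × (1-(1+r)^(-n))/r = $123,885.85


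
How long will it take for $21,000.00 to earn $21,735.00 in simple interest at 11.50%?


Rearrange the simple interest formula for t:
I = P × r × t  ⇒  t = I / (P × r)
t = $21,735.00 / ($21,000.00 × 0.115)
t = 9

t = I/(P×r) = 9 years


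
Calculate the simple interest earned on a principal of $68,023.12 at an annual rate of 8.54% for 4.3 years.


Simple interest formula: I = P × r × t
I = $68,023.12 × 0.0854 × 4.3
I = $24,979.45

I = P × r × t = $24,979.45


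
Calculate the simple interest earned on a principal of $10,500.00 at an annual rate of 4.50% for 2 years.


Simple interest formula: I = P × r × t
I = $10,500.00 × 0.045 × 2
I = $945.00

I = P × r × t = $945.00


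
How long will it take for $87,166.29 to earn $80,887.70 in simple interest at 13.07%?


Rearrange the simple interest formula for t:
I = P × r × t  ⇒  t = I / (P × r)
t = $80,887.70 / ($87,166.29 × 0.1307)
t = 7.1

t = I/(P×r) = 7.1 years


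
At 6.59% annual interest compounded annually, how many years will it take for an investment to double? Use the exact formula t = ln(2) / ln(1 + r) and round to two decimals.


Doubling condition: (1 + r)^t = 2
Take ln of both sides: t × ln(1 + r) = ln(2)
t = ln(2) / ln(1 + r)
t = 0.693147 / 0.063820
t = 10.86

t = ln(2) / ln(1 + r) = 10.86 years


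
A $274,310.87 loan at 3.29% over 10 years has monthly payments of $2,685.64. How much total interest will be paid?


Total paid over the life of the loan = PMT × n.
Total paid = $2,685.64 × 120 = $322,276.80
Total interest = total paid − principal = $322,276.80 − $274,310.87 = $47,965.93

Total interest = (PMT × n) - PV = $47,965.93


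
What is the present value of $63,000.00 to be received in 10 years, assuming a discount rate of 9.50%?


Present value formula: PV = FV / (1 + r)^t
PV = $63,000.00 / (1 + 0.095)^10
PV = $63,000.00 / 2.478228
PV = $25,421.39

PV = FV / (1 + r)^t = $25,421.39


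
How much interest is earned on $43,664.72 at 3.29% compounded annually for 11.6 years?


Compound interest earned = final amount − principal.
A = P(1 + r/n)^(nt) = $43,664.72 × (1 + 0.0329/1)^(1 × 11.6) = $63,563.34
Interest = A − P = $63,563.34 − $43,664.72 = $19,898.62

Interest = A - P = $19,898.62


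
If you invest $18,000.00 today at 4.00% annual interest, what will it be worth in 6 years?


Future value formula: FV = PV × (1 + r)^t
FV = $18,000.00 × (1 + 0.04)^6
FV = $18,000.00 × 1.265319
FV = $22,775.74

FV = PV × (1 + r)^t = $22,775.74


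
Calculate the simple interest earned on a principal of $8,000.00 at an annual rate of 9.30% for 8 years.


Simple interest formula: I = P × r × t
I = $8,000.00 × 0.093 × 8
I = $5,952.00

I = P × r × t = $5,952.00


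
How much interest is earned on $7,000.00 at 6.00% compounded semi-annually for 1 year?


Compound interest earned = final amount − principal.
A = P(1 + r/n)^(nt) = $7,000.00 × (1 + 0.06/2)^(2 × 1) = $7,426.30
Interest = A − P = $7,426.30 − $7,000.00 = $426.30

Interest = A - P = $426.30


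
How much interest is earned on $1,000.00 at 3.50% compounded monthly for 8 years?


Compound interest earned = final amount − principal.
A = P(1 + r/n)^(nt) = $1,000.00 × (1 + 0.035/12)^(12 × 8) = $1,322.59
Interest = A − P = $1,322.59 − $1,000.00 = $322.59

Interest = A - P = $322.59
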